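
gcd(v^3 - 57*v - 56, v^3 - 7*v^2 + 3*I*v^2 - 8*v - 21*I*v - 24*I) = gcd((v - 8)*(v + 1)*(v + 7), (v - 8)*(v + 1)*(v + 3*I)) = v^2 - 7*v - 8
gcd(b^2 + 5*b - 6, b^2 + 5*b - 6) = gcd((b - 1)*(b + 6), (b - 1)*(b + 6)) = b^2 + 5*b - 6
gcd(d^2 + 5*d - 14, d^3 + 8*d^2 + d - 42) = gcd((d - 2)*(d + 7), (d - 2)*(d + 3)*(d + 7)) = d^2 + 5*d - 14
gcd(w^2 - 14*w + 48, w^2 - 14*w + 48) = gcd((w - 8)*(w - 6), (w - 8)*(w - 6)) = w^2 - 14*w + 48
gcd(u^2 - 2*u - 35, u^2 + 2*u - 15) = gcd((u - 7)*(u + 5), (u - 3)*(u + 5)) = u + 5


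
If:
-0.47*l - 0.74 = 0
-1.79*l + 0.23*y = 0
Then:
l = -1.57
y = -12.25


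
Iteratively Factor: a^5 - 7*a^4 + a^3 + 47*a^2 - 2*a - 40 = (a + 1)*(a^4 - 8*a^3 + 9*a^2 + 38*a - 40) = (a - 4)*(a + 1)*(a^3 - 4*a^2 - 7*a + 10) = (a - 4)*(a + 1)*(a + 2)*(a^2 - 6*a + 5) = (a - 5)*(a - 4)*(a + 1)*(a + 2)*(a - 1)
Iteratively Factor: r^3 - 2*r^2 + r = (r - 1)*(r^2 - r) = (r - 1)^2*(r)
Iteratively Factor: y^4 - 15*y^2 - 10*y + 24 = (y - 1)*(y^3 + y^2 - 14*y - 24) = (y - 1)*(y + 2)*(y^2 - y - 12) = (y - 1)*(y + 2)*(y + 3)*(y - 4)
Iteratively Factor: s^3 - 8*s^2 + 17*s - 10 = (s - 1)*(s^2 - 7*s + 10) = (s - 5)*(s - 1)*(s - 2)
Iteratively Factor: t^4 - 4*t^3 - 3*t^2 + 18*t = (t - 3)*(t^3 - t^2 - 6*t) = t*(t - 3)*(t^2 - t - 6) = t*(t - 3)*(t + 2)*(t - 3)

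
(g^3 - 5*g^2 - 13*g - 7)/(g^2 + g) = g - 6 - 7/g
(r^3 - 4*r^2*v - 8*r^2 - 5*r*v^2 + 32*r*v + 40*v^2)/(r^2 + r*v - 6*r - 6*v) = (r^2 - 5*r*v - 8*r + 40*v)/(r - 6)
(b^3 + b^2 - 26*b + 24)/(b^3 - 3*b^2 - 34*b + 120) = (b - 1)/(b - 5)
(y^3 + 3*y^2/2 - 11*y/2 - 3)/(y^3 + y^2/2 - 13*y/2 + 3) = (2*y + 1)/(2*y - 1)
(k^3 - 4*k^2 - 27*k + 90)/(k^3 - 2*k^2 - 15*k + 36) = (k^2 - k - 30)/(k^2 + k - 12)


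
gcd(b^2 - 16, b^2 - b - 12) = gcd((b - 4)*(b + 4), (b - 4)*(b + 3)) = b - 4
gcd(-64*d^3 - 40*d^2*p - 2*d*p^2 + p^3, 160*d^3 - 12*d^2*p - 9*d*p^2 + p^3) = -32*d^2 - 4*d*p + p^2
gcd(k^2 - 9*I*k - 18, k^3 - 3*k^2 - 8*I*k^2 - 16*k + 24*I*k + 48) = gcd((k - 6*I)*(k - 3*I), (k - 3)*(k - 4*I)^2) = 1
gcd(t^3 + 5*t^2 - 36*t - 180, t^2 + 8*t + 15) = t + 5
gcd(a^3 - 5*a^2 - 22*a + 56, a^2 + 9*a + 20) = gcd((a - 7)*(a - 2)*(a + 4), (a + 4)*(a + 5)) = a + 4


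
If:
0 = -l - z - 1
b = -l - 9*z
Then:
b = 1 - 8*z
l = -z - 1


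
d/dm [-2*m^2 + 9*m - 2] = 9 - 4*m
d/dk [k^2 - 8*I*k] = 2*k - 8*I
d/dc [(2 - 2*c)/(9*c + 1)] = -20/(9*c + 1)^2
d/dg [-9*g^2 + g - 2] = 1 - 18*g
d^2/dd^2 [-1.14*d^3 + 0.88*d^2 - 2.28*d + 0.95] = 1.76 - 6.84*d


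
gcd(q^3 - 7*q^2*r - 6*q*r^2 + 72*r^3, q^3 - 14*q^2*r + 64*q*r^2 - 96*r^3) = q^2 - 10*q*r + 24*r^2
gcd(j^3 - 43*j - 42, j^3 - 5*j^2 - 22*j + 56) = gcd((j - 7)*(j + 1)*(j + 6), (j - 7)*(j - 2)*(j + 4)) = j - 7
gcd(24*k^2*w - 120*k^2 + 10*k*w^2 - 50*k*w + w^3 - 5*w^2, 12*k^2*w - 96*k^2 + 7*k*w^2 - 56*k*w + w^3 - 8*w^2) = 4*k + w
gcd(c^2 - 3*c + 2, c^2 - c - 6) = 1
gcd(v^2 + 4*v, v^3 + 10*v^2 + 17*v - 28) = v + 4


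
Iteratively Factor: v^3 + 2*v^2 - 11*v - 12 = (v - 3)*(v^2 + 5*v + 4) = (v - 3)*(v + 4)*(v + 1)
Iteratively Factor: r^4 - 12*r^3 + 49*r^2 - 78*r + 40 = (r - 2)*(r^3 - 10*r^2 + 29*r - 20) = (r - 2)*(r - 1)*(r^2 - 9*r + 20) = (r - 5)*(r - 2)*(r - 1)*(r - 4)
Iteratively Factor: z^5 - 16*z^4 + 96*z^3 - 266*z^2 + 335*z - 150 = (z - 5)*(z^4 - 11*z^3 + 41*z^2 - 61*z + 30) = (z - 5)*(z - 1)*(z^3 - 10*z^2 + 31*z - 30) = (z - 5)^2*(z - 1)*(z^2 - 5*z + 6) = (z - 5)^2*(z - 2)*(z - 1)*(z - 3)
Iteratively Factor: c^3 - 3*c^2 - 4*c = (c + 1)*(c^2 - 4*c) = c*(c + 1)*(c - 4)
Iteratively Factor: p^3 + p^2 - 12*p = (p - 3)*(p^2 + 4*p) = p*(p - 3)*(p + 4)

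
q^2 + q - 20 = (q - 4)*(q + 5)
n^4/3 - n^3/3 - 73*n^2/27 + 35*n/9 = n*(n/3 + 1)*(n - 7/3)*(n - 5/3)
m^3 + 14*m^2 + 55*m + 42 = (m + 1)*(m + 6)*(m + 7)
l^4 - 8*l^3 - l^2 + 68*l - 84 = (l - 7)*(l - 2)^2*(l + 3)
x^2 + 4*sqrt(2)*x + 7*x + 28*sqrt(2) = (x + 7)*(x + 4*sqrt(2))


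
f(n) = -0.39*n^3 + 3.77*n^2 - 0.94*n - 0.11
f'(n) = -1.17*n^2 + 7.54*n - 0.94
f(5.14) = 41.70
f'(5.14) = 6.90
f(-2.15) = 23.21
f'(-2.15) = -22.56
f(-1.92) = 18.35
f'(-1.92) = -19.73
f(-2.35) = 27.98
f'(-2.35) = -25.12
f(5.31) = 42.81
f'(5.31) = 6.11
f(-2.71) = 37.89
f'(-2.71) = -29.97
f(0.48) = 0.26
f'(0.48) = 2.41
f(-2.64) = 35.82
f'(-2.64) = -29.00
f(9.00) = 12.49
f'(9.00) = -27.85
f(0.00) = -0.11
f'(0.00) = -0.94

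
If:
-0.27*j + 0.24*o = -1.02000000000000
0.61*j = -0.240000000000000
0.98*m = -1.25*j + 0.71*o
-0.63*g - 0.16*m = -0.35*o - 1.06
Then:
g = -0.19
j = -0.39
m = -2.90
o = -4.69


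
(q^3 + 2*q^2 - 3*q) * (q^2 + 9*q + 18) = q^5 + 11*q^4 + 33*q^3 + 9*q^2 - 54*q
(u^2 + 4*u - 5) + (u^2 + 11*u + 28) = 2*u^2 + 15*u + 23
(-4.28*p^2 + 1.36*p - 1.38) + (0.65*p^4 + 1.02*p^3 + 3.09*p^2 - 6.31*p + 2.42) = 0.65*p^4 + 1.02*p^3 - 1.19*p^2 - 4.95*p + 1.04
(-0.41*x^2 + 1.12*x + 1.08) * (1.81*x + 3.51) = -0.7421*x^3 + 0.5881*x^2 + 5.886*x + 3.7908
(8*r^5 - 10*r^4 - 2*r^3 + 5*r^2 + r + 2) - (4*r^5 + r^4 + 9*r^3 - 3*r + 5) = 4*r^5 - 11*r^4 - 11*r^3 + 5*r^2 + 4*r - 3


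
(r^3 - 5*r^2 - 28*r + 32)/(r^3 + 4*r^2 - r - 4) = (r - 8)/(r + 1)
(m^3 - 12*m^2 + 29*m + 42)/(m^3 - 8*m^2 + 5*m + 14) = (m - 6)/(m - 2)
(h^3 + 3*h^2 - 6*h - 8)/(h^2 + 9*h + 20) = (h^2 - h - 2)/(h + 5)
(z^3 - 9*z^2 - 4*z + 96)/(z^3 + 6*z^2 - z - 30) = (z^2 - 12*z + 32)/(z^2 + 3*z - 10)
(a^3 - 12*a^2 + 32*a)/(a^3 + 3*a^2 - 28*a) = (a - 8)/(a + 7)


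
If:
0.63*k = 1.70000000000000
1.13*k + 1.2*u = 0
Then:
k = 2.70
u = -2.54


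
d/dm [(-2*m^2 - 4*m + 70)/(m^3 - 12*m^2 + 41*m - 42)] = 2*(m^4 + 4*m^3 - 170*m^2 + 924*m - 1351)/(m^6 - 24*m^5 + 226*m^4 - 1068*m^3 + 2689*m^2 - 3444*m + 1764)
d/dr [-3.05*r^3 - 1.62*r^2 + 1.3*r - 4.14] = -9.15*r^2 - 3.24*r + 1.3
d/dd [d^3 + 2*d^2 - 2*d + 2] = 3*d^2 + 4*d - 2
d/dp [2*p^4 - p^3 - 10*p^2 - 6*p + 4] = 8*p^3 - 3*p^2 - 20*p - 6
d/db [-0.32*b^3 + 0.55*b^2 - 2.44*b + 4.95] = -0.96*b^2 + 1.1*b - 2.44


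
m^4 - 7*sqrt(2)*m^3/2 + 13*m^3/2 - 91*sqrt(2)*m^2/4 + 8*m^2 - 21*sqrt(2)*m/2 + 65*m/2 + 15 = (m + 1/2)*(m + 6)*(m - 5*sqrt(2)/2)*(m - sqrt(2))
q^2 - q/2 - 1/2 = (q - 1)*(q + 1/2)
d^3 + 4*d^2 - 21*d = d*(d - 3)*(d + 7)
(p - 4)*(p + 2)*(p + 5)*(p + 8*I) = p^4 + 3*p^3 + 8*I*p^3 - 18*p^2 + 24*I*p^2 - 40*p - 144*I*p - 320*I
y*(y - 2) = y^2 - 2*y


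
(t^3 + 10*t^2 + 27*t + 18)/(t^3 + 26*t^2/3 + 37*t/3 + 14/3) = 3*(t^2 + 9*t + 18)/(3*t^2 + 23*t + 14)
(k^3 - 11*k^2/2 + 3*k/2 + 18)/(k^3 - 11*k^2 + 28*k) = (2*k^2 - 3*k - 9)/(2*k*(k - 7))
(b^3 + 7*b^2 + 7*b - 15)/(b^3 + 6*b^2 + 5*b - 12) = (b + 5)/(b + 4)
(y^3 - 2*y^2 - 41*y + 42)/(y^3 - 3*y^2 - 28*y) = (y^2 + 5*y - 6)/(y*(y + 4))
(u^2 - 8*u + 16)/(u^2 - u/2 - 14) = 2*(u - 4)/(2*u + 7)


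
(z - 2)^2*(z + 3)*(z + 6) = z^4 + 5*z^3 - 14*z^2 - 36*z + 72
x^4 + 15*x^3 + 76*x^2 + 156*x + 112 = (x + 2)^2*(x + 4)*(x + 7)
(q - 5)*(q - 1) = q^2 - 6*q + 5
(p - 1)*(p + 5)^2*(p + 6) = p^4 + 15*p^3 + 69*p^2 + 65*p - 150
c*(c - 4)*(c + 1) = c^3 - 3*c^2 - 4*c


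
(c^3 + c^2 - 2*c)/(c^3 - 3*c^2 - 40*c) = (-c^2 - c + 2)/(-c^2 + 3*c + 40)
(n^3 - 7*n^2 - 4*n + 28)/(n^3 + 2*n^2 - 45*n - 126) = (n^2 - 4)/(n^2 + 9*n + 18)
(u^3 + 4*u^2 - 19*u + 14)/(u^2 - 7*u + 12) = (u^3 + 4*u^2 - 19*u + 14)/(u^2 - 7*u + 12)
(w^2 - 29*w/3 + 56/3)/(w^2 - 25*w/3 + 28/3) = (3*w - 8)/(3*w - 4)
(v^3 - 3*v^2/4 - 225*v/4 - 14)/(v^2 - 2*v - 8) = (-4*v^3 + 3*v^2 + 225*v + 56)/(4*(-v^2 + 2*v + 8))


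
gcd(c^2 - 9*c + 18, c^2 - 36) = c - 6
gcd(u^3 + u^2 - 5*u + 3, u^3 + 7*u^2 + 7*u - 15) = u^2 + 2*u - 3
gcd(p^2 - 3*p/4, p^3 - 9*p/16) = p^2 - 3*p/4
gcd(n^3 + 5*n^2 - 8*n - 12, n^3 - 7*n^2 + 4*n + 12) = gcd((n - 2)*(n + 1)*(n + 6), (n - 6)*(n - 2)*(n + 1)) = n^2 - n - 2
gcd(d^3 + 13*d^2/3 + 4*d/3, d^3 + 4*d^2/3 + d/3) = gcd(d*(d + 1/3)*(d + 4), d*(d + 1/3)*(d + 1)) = d^2 + d/3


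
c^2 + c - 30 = (c - 5)*(c + 6)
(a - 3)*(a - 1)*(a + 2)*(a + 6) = a^4 + 4*a^3 - 17*a^2 - 24*a + 36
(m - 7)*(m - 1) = m^2 - 8*m + 7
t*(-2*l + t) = -2*l*t + t^2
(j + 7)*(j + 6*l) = j^2 + 6*j*l + 7*j + 42*l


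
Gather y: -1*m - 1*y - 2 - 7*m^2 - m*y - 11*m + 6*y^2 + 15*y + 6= -7*m^2 - 12*m + 6*y^2 + y*(14 - m) + 4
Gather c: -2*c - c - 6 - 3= -3*c - 9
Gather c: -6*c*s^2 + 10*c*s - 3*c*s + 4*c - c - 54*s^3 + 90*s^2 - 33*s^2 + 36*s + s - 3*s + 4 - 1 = c*(-6*s^2 + 7*s + 3) - 54*s^3 + 57*s^2 + 34*s + 3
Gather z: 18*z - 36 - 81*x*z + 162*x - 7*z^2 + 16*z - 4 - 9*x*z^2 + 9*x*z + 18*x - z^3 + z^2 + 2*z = 180*x - z^3 + z^2*(-9*x - 6) + z*(36 - 72*x) - 40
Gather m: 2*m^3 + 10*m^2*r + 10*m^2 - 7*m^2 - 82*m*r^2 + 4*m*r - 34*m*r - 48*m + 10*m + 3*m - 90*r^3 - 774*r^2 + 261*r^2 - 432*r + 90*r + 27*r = 2*m^3 + m^2*(10*r + 3) + m*(-82*r^2 - 30*r - 35) - 90*r^3 - 513*r^2 - 315*r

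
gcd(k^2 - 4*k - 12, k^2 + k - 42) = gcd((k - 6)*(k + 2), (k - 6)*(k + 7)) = k - 6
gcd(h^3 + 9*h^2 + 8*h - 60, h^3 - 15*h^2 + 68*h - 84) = h - 2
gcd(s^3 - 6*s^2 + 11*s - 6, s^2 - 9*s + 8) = s - 1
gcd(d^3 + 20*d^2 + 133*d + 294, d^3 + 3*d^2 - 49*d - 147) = d + 7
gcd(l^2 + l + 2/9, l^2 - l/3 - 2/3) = l + 2/3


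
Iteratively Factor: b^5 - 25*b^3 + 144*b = (b)*(b^4 - 25*b^2 + 144) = b*(b - 4)*(b^3 + 4*b^2 - 9*b - 36) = b*(b - 4)*(b + 4)*(b^2 - 9) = b*(b - 4)*(b - 3)*(b + 4)*(b + 3)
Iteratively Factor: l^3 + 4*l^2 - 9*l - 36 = (l - 3)*(l^2 + 7*l + 12) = (l - 3)*(l + 4)*(l + 3)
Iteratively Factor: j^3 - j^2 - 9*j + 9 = (j - 3)*(j^2 + 2*j - 3) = (j - 3)*(j - 1)*(j + 3)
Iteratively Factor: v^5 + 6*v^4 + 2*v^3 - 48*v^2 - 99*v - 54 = (v + 1)*(v^4 + 5*v^3 - 3*v^2 - 45*v - 54) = (v + 1)*(v + 2)*(v^3 + 3*v^2 - 9*v - 27) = (v + 1)*(v + 2)*(v + 3)*(v^2 - 9) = (v + 1)*(v + 2)*(v + 3)^2*(v - 3)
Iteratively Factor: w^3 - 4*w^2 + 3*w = (w - 3)*(w^2 - w) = w*(w - 3)*(w - 1)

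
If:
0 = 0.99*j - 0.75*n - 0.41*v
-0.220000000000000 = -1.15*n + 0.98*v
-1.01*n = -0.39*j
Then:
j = -0.18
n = -0.07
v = -0.31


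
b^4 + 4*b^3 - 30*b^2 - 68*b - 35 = (b - 5)*(b + 1)^2*(b + 7)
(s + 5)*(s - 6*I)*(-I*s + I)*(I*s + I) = s^4 + 5*s^3 - 6*I*s^3 - s^2 - 30*I*s^2 - 5*s + 6*I*s + 30*I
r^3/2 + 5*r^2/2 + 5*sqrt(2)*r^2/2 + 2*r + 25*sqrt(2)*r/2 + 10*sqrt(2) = (r/2 + 1/2)*(r + 4)*(r + 5*sqrt(2))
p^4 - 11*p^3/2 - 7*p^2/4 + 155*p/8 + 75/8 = (p - 5)*(p - 5/2)*(p + 1/2)*(p + 3/2)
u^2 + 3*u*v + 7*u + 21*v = (u + 7)*(u + 3*v)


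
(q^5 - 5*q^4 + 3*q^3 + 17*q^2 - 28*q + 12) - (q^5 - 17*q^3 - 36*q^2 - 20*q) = -5*q^4 + 20*q^3 + 53*q^2 - 8*q + 12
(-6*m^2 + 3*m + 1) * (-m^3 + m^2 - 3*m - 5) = 6*m^5 - 9*m^4 + 20*m^3 + 22*m^2 - 18*m - 5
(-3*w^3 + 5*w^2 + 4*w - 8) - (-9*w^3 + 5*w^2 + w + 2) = 6*w^3 + 3*w - 10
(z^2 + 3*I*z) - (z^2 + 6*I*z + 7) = -3*I*z - 7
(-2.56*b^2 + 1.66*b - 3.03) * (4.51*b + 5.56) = -11.5456*b^3 - 6.747*b^2 - 4.4357*b - 16.8468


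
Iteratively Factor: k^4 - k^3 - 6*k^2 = (k + 2)*(k^3 - 3*k^2) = (k - 3)*(k + 2)*(k^2) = k*(k - 3)*(k + 2)*(k)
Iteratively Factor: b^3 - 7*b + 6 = (b - 2)*(b^2 + 2*b - 3) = (b - 2)*(b + 3)*(b - 1)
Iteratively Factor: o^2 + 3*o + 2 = (o + 1)*(o + 2)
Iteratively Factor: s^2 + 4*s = (s + 4)*(s)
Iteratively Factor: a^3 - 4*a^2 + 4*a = (a - 2)*(a^2 - 2*a) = a*(a - 2)*(a - 2)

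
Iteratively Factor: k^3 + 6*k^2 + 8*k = (k + 4)*(k^2 + 2*k) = (k + 2)*(k + 4)*(k)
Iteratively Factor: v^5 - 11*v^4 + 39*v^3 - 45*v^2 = (v - 5)*(v^4 - 6*v^3 + 9*v^2) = (v - 5)*(v - 3)*(v^3 - 3*v^2) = v*(v - 5)*(v - 3)*(v^2 - 3*v) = v*(v - 5)*(v - 3)^2*(v)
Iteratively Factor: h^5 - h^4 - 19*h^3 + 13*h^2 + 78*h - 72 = (h - 1)*(h^4 - 19*h^2 - 6*h + 72) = (h - 4)*(h - 1)*(h^3 + 4*h^2 - 3*h - 18) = (h - 4)*(h - 1)*(h + 3)*(h^2 + h - 6) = (h - 4)*(h - 1)*(h + 3)^2*(h - 2)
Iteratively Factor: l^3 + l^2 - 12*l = (l - 3)*(l^2 + 4*l) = l*(l - 3)*(l + 4)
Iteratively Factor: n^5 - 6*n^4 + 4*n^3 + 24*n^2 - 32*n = (n - 2)*(n^4 - 4*n^3 - 4*n^2 + 16*n) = (n - 4)*(n - 2)*(n^3 - 4*n) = n*(n - 4)*(n - 2)*(n^2 - 4) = n*(n - 4)*(n - 2)^2*(n + 2)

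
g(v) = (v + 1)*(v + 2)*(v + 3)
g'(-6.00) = 47.00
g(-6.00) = -60.00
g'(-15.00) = 506.00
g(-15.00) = -2184.00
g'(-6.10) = 49.43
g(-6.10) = -64.82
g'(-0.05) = 10.41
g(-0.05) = 5.46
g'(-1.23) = 0.78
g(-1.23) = -0.31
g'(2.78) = 67.55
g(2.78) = 104.44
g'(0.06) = 11.73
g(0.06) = 6.68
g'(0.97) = 25.46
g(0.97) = 23.23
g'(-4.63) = 19.75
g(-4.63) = -15.56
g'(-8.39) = 121.50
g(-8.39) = -254.53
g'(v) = (v + 1)*(v + 2) + (v + 1)*(v + 3) + (v + 2)*(v + 3)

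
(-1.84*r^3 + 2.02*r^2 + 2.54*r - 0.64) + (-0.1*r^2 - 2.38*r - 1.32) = -1.84*r^3 + 1.92*r^2 + 0.16*r - 1.96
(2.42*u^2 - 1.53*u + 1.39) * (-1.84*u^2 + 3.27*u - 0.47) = -4.4528*u^4 + 10.7286*u^3 - 8.6981*u^2 + 5.2644*u - 0.6533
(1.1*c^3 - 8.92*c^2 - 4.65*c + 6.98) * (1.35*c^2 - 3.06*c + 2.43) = 1.485*c^5 - 15.408*c^4 + 23.6907*c^3 + 1.9764*c^2 - 32.6583*c + 16.9614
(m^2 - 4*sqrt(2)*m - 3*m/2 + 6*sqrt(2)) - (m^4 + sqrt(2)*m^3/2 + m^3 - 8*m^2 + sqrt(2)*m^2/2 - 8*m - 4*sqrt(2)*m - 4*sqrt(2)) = -m^4 - m^3 - sqrt(2)*m^3/2 - sqrt(2)*m^2/2 + 9*m^2 + 13*m/2 + 10*sqrt(2)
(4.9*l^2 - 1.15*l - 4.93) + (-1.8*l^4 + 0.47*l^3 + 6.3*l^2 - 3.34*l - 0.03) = -1.8*l^4 + 0.47*l^3 + 11.2*l^2 - 4.49*l - 4.96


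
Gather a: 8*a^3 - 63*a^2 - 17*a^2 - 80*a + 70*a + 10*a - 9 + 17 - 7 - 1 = 8*a^3 - 80*a^2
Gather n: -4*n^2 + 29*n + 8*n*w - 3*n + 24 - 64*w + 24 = -4*n^2 + n*(8*w + 26) - 64*w + 48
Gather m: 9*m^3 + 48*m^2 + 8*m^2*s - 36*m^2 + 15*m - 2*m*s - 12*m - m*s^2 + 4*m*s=9*m^3 + m^2*(8*s + 12) + m*(-s^2 + 2*s + 3)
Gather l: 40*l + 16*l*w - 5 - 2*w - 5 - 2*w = l*(16*w + 40) - 4*w - 10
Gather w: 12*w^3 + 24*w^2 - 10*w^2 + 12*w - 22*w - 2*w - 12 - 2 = 12*w^3 + 14*w^2 - 12*w - 14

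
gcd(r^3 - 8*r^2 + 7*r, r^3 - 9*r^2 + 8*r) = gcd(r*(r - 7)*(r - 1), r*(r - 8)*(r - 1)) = r^2 - r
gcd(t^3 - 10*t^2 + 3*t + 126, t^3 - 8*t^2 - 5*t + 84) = t^2 - 4*t - 21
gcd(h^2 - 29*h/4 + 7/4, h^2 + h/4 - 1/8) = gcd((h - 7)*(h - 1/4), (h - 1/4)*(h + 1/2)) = h - 1/4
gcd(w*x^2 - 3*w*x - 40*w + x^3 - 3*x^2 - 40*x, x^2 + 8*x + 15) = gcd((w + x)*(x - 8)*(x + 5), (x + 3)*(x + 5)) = x + 5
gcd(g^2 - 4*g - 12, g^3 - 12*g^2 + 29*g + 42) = g - 6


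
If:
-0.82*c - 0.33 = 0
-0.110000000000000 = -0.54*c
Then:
No Solution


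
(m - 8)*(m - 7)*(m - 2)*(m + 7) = m^4 - 10*m^3 - 33*m^2 + 490*m - 784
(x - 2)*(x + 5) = x^2 + 3*x - 10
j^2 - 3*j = j*(j - 3)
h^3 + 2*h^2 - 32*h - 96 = (h - 6)*(h + 4)^2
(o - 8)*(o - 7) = o^2 - 15*o + 56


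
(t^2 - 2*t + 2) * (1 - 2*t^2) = -2*t^4 + 4*t^3 - 3*t^2 - 2*t + 2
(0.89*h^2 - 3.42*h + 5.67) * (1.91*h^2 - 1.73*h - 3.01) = 1.6999*h^4 - 8.0719*h^3 + 14.0674*h^2 + 0.485099999999999*h - 17.0667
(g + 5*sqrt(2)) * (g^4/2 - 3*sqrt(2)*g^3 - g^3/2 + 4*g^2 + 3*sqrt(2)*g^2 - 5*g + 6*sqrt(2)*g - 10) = g^5/2 - sqrt(2)*g^4/2 - g^4/2 - 26*g^3 + sqrt(2)*g^3/2 + 25*g^2 + 26*sqrt(2)*g^2 - 25*sqrt(2)*g + 50*g - 50*sqrt(2)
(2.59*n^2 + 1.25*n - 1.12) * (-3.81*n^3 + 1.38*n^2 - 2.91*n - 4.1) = -9.8679*n^5 - 1.1883*n^4 - 1.5447*n^3 - 15.8021*n^2 - 1.8658*n + 4.592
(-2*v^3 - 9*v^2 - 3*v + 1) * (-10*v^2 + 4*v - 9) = 20*v^5 + 82*v^4 + 12*v^3 + 59*v^2 + 31*v - 9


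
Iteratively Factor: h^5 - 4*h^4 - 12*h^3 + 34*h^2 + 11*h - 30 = (h - 2)*(h^4 - 2*h^3 - 16*h^2 + 2*h + 15) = (h - 2)*(h - 1)*(h^3 - h^2 - 17*h - 15) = (h - 2)*(h - 1)*(h + 3)*(h^2 - 4*h - 5) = (h - 5)*(h - 2)*(h - 1)*(h + 3)*(h + 1)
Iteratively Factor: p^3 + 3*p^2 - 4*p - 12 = (p - 2)*(p^2 + 5*p + 6) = (p - 2)*(p + 2)*(p + 3)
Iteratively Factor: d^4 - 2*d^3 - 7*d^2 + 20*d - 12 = (d + 3)*(d^3 - 5*d^2 + 8*d - 4) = (d - 2)*(d + 3)*(d^2 - 3*d + 2) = (d - 2)*(d - 1)*(d + 3)*(d - 2)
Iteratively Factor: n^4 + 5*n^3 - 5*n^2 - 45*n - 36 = (n + 4)*(n^3 + n^2 - 9*n - 9) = (n + 3)*(n + 4)*(n^2 - 2*n - 3) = (n - 3)*(n + 3)*(n + 4)*(n + 1)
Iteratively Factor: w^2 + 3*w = (w + 3)*(w)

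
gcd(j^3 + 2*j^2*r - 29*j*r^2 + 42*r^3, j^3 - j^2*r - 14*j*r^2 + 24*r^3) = j^2 - 5*j*r + 6*r^2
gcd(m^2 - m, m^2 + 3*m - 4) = m - 1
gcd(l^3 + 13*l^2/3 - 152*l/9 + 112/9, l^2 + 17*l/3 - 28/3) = l^2 + 17*l/3 - 28/3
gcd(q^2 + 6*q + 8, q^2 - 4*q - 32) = q + 4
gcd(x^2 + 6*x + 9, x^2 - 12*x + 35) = 1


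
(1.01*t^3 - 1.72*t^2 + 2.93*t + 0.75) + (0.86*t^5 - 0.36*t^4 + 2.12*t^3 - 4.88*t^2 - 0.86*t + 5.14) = 0.86*t^5 - 0.36*t^4 + 3.13*t^3 - 6.6*t^2 + 2.07*t + 5.89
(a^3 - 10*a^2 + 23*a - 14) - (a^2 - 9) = a^3 - 11*a^2 + 23*a - 5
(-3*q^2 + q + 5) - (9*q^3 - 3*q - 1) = -9*q^3 - 3*q^2 + 4*q + 6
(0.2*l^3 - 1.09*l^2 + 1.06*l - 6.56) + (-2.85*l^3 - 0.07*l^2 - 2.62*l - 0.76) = -2.65*l^3 - 1.16*l^2 - 1.56*l - 7.32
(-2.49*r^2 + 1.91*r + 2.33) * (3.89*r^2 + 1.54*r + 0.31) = -9.6861*r^4 + 3.5953*r^3 + 11.2332*r^2 + 4.1803*r + 0.7223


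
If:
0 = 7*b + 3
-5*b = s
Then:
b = -3/7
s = 15/7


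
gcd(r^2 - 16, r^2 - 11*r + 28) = r - 4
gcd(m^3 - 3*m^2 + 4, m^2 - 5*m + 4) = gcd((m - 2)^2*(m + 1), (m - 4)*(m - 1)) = 1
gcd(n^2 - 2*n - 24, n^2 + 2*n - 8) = n + 4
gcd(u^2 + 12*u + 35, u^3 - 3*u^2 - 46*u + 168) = u + 7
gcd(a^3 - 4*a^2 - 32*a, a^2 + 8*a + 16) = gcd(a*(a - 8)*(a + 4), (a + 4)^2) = a + 4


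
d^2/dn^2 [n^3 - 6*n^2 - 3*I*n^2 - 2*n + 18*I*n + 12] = 6*n - 12 - 6*I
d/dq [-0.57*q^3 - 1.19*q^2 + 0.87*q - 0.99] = -1.71*q^2 - 2.38*q + 0.87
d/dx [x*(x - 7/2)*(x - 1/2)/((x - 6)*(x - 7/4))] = 2*(8*x^4 - 124*x^3 + 486*x^2 - 672*x + 147)/(16*x^4 - 248*x^3 + 1297*x^2 - 2604*x + 1764)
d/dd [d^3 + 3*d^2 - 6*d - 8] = 3*d^2 + 6*d - 6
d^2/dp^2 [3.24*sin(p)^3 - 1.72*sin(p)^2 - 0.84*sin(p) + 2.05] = -29.16*sin(p)^3 + 6.88*sin(p)^2 + 20.28*sin(p) - 3.44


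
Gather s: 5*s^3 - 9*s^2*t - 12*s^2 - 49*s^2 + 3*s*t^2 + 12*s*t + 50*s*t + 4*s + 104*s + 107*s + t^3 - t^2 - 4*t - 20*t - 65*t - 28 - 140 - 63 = 5*s^3 + s^2*(-9*t - 61) + s*(3*t^2 + 62*t + 215) + t^3 - t^2 - 89*t - 231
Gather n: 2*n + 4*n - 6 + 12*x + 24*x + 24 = 6*n + 36*x + 18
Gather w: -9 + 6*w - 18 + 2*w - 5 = 8*w - 32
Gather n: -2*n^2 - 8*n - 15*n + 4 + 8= -2*n^2 - 23*n + 12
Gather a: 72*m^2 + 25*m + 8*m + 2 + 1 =72*m^2 + 33*m + 3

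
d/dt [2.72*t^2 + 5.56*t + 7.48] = 5.44*t + 5.56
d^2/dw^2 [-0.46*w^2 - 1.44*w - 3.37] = -0.920000000000000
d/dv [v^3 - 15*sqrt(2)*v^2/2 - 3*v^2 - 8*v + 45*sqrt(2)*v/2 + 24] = 3*v^2 - 15*sqrt(2)*v - 6*v - 8 + 45*sqrt(2)/2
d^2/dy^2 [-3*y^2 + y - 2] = -6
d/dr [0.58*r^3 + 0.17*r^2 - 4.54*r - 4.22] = 1.74*r^2 + 0.34*r - 4.54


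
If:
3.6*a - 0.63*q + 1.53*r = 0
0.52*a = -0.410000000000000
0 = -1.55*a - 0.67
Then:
No Solution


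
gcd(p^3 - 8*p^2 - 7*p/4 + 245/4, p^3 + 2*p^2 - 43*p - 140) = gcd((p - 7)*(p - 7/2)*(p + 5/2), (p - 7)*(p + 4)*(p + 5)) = p - 7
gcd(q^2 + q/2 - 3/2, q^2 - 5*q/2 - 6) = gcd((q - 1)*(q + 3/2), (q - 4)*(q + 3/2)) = q + 3/2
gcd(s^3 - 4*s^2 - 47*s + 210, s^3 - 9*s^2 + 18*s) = s - 6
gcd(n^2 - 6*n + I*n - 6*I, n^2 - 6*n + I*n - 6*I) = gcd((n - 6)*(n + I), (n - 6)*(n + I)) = n^2 + n*(-6 + I) - 6*I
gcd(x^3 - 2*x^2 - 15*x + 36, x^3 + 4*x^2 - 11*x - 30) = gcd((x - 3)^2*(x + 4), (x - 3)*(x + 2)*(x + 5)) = x - 3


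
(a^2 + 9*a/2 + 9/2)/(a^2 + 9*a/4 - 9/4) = 2*(2*a + 3)/(4*a - 3)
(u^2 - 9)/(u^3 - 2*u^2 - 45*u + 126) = (u + 3)/(u^2 + u - 42)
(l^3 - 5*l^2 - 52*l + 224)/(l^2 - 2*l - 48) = (l^2 + 3*l - 28)/(l + 6)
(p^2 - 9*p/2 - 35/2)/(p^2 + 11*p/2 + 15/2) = (p - 7)/(p + 3)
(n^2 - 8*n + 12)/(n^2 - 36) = (n - 2)/(n + 6)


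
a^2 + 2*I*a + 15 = (a - 3*I)*(a + 5*I)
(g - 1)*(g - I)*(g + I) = g^3 - g^2 + g - 1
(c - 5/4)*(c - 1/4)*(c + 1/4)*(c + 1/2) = c^4 - 3*c^3/4 - 11*c^2/16 + 3*c/64 + 5/128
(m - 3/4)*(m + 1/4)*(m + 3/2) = m^3 + m^2 - 15*m/16 - 9/32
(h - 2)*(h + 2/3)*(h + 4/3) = h^3 - 28*h/9 - 16/9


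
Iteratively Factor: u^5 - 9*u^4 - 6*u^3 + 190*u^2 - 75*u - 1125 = (u + 3)*(u^4 - 12*u^3 + 30*u^2 + 100*u - 375) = (u - 5)*(u + 3)*(u^3 - 7*u^2 - 5*u + 75) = (u - 5)^2*(u + 3)*(u^2 - 2*u - 15) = (u - 5)^2*(u + 3)^2*(u - 5)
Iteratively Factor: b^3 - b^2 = (b)*(b^2 - b) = b*(b - 1)*(b)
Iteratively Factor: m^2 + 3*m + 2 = (m + 2)*(m + 1)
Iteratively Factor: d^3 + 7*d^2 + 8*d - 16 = (d + 4)*(d^2 + 3*d - 4) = (d - 1)*(d + 4)*(d + 4)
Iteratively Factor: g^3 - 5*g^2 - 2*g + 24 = (g - 4)*(g^2 - g - 6) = (g - 4)*(g - 3)*(g + 2)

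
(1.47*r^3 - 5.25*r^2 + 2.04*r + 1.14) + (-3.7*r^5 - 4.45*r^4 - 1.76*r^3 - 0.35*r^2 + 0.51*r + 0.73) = -3.7*r^5 - 4.45*r^4 - 0.29*r^3 - 5.6*r^2 + 2.55*r + 1.87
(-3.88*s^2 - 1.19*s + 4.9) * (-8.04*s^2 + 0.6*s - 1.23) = 31.1952*s^4 + 7.2396*s^3 - 35.3376*s^2 + 4.4037*s - 6.027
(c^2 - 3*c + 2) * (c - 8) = c^3 - 11*c^2 + 26*c - 16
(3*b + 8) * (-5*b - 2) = -15*b^2 - 46*b - 16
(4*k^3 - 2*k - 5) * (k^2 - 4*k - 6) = 4*k^5 - 16*k^4 - 26*k^3 + 3*k^2 + 32*k + 30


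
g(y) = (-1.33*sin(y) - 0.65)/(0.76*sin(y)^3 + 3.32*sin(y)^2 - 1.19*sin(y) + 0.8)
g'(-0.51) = -0.56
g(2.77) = -1.35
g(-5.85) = -1.28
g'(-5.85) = 1.19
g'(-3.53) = -0.93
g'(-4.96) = 0.20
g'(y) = (-1.33*sin(y) - 0.65)*(-2.28*sin(y)^2*cos(y) - 6.64*sin(y)*cos(y) + 1.19*cos(y))/(0.76*sin(y)^3 + 3.32*sin(y)^2 - 1.19*sin(y) + 0.8)^2 - 1.33*cos(y)/(0.76*sin(y)^3 + 3.32*sin(y)^2 - 1.19*sin(y) + 0.8)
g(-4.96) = -0.56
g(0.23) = -1.34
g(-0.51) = -0.00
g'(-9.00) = 0.77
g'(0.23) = -1.01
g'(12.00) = -0.45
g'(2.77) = -0.79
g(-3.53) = -1.33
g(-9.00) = -0.06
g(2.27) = -0.77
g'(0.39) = 0.94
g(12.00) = 0.03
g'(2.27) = -0.79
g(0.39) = -1.33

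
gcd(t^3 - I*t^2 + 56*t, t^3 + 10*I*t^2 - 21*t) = t^2 + 7*I*t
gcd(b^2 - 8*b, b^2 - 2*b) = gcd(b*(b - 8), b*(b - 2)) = b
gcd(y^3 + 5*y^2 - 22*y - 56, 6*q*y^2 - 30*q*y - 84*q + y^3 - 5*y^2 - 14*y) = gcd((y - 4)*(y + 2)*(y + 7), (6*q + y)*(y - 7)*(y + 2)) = y + 2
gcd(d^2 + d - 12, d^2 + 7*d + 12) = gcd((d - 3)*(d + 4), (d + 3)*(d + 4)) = d + 4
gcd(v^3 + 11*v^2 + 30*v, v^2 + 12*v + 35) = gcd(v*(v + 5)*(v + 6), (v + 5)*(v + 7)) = v + 5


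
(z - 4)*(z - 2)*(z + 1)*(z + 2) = z^4 - 3*z^3 - 8*z^2 + 12*z + 16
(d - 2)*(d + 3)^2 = d^3 + 4*d^2 - 3*d - 18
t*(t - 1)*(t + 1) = t^3 - t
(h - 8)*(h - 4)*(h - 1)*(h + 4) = h^4 - 9*h^3 - 8*h^2 + 144*h - 128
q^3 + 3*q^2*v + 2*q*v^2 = q*(q + v)*(q + 2*v)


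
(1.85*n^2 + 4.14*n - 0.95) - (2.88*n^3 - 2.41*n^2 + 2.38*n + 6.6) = -2.88*n^3 + 4.26*n^2 + 1.76*n - 7.55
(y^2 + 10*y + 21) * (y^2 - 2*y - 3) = y^4 + 8*y^3 - 2*y^2 - 72*y - 63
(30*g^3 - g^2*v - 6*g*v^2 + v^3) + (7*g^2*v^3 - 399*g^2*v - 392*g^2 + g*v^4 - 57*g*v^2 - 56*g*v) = 30*g^3 + 7*g^2*v^3 - 400*g^2*v - 392*g^2 + g*v^4 - 63*g*v^2 - 56*g*v + v^3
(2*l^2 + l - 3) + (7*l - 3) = 2*l^2 + 8*l - 6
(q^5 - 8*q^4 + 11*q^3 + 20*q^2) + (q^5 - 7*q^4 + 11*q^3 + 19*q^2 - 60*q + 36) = 2*q^5 - 15*q^4 + 22*q^3 + 39*q^2 - 60*q + 36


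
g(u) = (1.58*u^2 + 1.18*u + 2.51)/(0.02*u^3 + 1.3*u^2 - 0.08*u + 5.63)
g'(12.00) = -0.02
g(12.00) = 1.08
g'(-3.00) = -0.15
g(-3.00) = 0.77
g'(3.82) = 0.02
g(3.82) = 1.18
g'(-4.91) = -0.09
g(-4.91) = 0.99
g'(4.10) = 0.01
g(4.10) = 1.19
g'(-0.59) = -0.01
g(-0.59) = 0.39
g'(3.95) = 0.02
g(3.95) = 1.19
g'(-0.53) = 0.01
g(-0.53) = 0.39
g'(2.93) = 0.07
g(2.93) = 1.14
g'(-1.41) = -0.18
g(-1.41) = 0.48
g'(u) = (3.16*u + 1.18)/(0.02*u^3 + 1.3*u^2 - 0.08*u + 5.63) + (-0.06*u^2 - 2.6*u + 0.08)*(1.58*u^2 + 1.18*u + 2.51)/(0.02*u^3 + 1.3*u^2 - 0.08*u + 5.63)^2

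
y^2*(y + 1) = y^3 + y^2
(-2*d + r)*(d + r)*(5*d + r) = -10*d^3 - 7*d^2*r + 4*d*r^2 + r^3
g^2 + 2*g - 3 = (g - 1)*(g + 3)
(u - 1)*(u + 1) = u^2 - 1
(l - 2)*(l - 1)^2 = l^3 - 4*l^2 + 5*l - 2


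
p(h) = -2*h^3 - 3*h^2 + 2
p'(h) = -6*h^2 - 6*h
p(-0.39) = 1.66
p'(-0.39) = 1.43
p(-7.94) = 814.00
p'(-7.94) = -330.62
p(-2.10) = 7.29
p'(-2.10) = -13.86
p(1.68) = -15.95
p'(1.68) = -27.01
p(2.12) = -30.54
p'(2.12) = -39.69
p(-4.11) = 90.18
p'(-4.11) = -76.69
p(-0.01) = 2.00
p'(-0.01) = 0.06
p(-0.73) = 1.18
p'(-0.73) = 1.18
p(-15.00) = 6077.00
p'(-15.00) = -1260.00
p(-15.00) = 6077.00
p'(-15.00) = -1260.00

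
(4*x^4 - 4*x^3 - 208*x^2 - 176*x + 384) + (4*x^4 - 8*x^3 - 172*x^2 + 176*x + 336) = 8*x^4 - 12*x^3 - 380*x^2 + 720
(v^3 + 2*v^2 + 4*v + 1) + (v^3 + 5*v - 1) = 2*v^3 + 2*v^2 + 9*v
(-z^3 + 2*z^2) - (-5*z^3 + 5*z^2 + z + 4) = 4*z^3 - 3*z^2 - z - 4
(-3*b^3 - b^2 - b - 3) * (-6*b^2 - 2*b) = 18*b^5 + 12*b^4 + 8*b^3 + 20*b^2 + 6*b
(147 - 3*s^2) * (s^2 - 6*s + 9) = -3*s^4 + 18*s^3 + 120*s^2 - 882*s + 1323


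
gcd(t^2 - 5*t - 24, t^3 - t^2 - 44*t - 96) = t^2 - 5*t - 24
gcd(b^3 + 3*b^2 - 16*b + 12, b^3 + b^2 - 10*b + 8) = b^2 - 3*b + 2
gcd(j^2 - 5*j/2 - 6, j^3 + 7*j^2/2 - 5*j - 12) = j + 3/2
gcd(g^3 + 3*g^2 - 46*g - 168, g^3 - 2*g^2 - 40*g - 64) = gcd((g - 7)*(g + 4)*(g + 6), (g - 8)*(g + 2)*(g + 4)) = g + 4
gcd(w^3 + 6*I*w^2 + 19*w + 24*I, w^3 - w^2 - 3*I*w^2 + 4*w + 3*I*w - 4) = w + I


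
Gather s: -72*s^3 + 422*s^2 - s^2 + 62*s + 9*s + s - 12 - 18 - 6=-72*s^3 + 421*s^2 + 72*s - 36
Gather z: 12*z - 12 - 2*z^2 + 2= -2*z^2 + 12*z - 10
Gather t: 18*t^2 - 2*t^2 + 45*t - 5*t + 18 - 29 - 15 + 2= 16*t^2 + 40*t - 24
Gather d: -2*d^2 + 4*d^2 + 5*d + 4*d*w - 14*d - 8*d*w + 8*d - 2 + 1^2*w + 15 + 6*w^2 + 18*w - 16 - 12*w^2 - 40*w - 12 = 2*d^2 + d*(-4*w - 1) - 6*w^2 - 21*w - 15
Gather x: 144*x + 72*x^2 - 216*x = 72*x^2 - 72*x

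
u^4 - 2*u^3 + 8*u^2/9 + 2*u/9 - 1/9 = (u - 1)^2*(u - 1/3)*(u + 1/3)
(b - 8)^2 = b^2 - 16*b + 64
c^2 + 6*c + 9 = (c + 3)^2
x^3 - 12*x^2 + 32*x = x*(x - 8)*(x - 4)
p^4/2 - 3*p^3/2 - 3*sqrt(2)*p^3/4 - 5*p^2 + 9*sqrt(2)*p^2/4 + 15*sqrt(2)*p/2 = p*(p/2 + 1)*(p - 5)*(p - 3*sqrt(2)/2)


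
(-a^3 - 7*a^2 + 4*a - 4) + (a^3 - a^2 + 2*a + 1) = -8*a^2 + 6*a - 3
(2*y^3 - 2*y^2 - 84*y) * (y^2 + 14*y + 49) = 2*y^5 + 26*y^4 - 14*y^3 - 1274*y^2 - 4116*y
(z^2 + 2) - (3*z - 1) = z^2 - 3*z + 3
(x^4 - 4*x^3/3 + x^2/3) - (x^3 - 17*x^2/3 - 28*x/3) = x^4 - 7*x^3/3 + 6*x^2 + 28*x/3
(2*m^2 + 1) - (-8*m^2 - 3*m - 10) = 10*m^2 + 3*m + 11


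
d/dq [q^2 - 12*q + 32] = 2*q - 12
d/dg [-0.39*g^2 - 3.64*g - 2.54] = -0.78*g - 3.64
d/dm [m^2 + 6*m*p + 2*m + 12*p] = 2*m + 6*p + 2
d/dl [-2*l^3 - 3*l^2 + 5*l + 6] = -6*l^2 - 6*l + 5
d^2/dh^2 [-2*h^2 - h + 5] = -4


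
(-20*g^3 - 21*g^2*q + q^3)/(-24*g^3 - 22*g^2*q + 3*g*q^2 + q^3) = (-20*g^2 - g*q + q^2)/(-24*g^2 + 2*g*q + q^2)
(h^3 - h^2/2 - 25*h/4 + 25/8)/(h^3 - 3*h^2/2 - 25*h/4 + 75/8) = (2*h - 1)/(2*h - 3)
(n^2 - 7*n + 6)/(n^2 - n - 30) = (n - 1)/(n + 5)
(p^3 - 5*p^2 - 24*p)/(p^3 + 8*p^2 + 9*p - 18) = p*(p - 8)/(p^2 + 5*p - 6)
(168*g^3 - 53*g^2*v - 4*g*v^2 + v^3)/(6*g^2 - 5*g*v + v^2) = (-56*g^2 - g*v + v^2)/(-2*g + v)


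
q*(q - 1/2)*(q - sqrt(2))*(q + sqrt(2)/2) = q^4 - sqrt(2)*q^3/2 - q^3/2 - q^2 + sqrt(2)*q^2/4 + q/2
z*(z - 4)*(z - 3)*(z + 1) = z^4 - 6*z^3 + 5*z^2 + 12*z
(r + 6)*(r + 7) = r^2 + 13*r + 42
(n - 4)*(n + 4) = n^2 - 16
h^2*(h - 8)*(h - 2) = h^4 - 10*h^3 + 16*h^2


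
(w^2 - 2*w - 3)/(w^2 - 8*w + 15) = (w + 1)/(w - 5)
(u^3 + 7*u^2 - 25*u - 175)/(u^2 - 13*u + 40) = (u^2 + 12*u + 35)/(u - 8)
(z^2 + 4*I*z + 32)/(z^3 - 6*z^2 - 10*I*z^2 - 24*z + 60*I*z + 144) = (z + 8*I)/(z^2 - 6*z*(1 + I) + 36*I)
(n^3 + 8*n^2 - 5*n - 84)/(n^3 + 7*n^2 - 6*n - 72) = (n + 7)/(n + 6)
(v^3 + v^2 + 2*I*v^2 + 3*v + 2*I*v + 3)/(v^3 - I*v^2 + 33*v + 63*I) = (v^2 + v*(1 - I) - I)/(v^2 - 4*I*v + 21)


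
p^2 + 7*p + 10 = (p + 2)*(p + 5)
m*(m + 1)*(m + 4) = m^3 + 5*m^2 + 4*m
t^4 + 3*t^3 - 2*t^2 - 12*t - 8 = (t - 2)*(t + 1)*(t + 2)^2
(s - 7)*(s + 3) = s^2 - 4*s - 21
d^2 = d^2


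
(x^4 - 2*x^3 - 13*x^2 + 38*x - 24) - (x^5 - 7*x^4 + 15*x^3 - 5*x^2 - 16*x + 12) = -x^5 + 8*x^4 - 17*x^3 - 8*x^2 + 54*x - 36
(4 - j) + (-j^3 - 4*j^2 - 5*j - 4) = -j^3 - 4*j^2 - 6*j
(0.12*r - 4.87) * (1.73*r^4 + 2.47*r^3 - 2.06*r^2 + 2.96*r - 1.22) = 0.2076*r^5 - 8.1287*r^4 - 12.2761*r^3 + 10.3874*r^2 - 14.5616*r + 5.9414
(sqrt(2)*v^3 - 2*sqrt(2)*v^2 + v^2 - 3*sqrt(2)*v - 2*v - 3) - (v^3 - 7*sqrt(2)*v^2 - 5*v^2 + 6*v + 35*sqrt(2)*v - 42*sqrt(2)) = -v^3 + sqrt(2)*v^3 + 6*v^2 + 5*sqrt(2)*v^2 - 38*sqrt(2)*v - 8*v - 3 + 42*sqrt(2)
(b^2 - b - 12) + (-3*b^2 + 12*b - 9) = -2*b^2 + 11*b - 21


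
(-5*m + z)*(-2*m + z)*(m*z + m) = 10*m^3*z + 10*m^3 - 7*m^2*z^2 - 7*m^2*z + m*z^3 + m*z^2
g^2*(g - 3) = g^3 - 3*g^2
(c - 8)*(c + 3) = c^2 - 5*c - 24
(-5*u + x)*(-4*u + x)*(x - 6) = 20*u^2*x - 120*u^2 - 9*u*x^2 + 54*u*x + x^3 - 6*x^2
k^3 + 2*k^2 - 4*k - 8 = (k - 2)*(k + 2)^2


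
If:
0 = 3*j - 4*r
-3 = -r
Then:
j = 4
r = 3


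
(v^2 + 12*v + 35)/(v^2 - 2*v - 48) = (v^2 + 12*v + 35)/(v^2 - 2*v - 48)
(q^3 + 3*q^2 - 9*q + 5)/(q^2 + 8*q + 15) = (q^2 - 2*q + 1)/(q + 3)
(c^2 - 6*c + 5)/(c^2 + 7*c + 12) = (c^2 - 6*c + 5)/(c^2 + 7*c + 12)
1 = 1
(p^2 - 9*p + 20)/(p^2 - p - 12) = (p - 5)/(p + 3)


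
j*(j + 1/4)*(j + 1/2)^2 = j^4 + 5*j^3/4 + j^2/2 + j/16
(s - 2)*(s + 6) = s^2 + 4*s - 12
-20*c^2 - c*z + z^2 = (-5*c + z)*(4*c + z)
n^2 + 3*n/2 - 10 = (n - 5/2)*(n + 4)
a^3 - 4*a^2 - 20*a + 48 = (a - 6)*(a - 2)*(a + 4)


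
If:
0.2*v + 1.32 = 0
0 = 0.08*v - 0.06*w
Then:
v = -6.60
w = -8.80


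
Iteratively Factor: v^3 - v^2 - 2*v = (v)*(v^2 - v - 2) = v*(v + 1)*(v - 2)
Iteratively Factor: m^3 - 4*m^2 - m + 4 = (m - 1)*(m^2 - 3*m - 4) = (m - 1)*(m + 1)*(m - 4)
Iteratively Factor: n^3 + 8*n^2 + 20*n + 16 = (n + 2)*(n^2 + 6*n + 8) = (n + 2)^2*(n + 4)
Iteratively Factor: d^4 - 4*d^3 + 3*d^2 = (d - 1)*(d^3 - 3*d^2) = d*(d - 1)*(d^2 - 3*d) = d*(d - 3)*(d - 1)*(d)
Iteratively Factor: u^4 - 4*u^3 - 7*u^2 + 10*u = (u - 5)*(u^3 + u^2 - 2*u) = u*(u - 5)*(u^2 + u - 2) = u*(u - 5)*(u - 1)*(u + 2)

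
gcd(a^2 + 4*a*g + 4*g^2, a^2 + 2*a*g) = a + 2*g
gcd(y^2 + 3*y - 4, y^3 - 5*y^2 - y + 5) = y - 1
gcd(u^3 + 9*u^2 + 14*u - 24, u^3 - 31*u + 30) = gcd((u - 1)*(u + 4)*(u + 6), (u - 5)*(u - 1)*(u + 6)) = u^2 + 5*u - 6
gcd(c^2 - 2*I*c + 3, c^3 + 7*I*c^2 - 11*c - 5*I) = c + I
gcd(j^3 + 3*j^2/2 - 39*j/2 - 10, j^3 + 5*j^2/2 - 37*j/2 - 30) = j^2 + j - 20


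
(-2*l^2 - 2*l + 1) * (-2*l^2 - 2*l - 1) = 4*l^4 + 8*l^3 + 4*l^2 - 1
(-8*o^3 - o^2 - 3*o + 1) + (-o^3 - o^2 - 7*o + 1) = -9*o^3 - 2*o^2 - 10*o + 2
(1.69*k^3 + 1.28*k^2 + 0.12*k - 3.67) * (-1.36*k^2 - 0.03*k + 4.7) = -2.2984*k^5 - 1.7915*k^4 + 7.7414*k^3 + 11.0036*k^2 + 0.6741*k - 17.249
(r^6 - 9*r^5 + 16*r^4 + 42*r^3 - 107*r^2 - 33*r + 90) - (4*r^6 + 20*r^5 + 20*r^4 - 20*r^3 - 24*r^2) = -3*r^6 - 29*r^5 - 4*r^4 + 62*r^3 - 83*r^2 - 33*r + 90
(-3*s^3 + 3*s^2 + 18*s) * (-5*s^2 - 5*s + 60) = 15*s^5 - 285*s^3 + 90*s^2 + 1080*s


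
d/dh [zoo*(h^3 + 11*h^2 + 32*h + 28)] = zoo*(h^2 + h + 1)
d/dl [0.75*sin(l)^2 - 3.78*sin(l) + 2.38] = (1.5*sin(l) - 3.78)*cos(l)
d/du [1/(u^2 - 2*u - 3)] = 2*(1 - u)/(-u^2 + 2*u + 3)^2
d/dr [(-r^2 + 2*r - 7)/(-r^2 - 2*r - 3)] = 4*(r^2 - 2*r - 5)/(r^4 + 4*r^3 + 10*r^2 + 12*r + 9)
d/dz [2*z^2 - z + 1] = 4*z - 1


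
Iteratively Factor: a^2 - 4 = (a - 2)*(a + 2)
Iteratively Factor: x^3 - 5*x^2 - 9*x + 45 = (x - 3)*(x^2 - 2*x - 15) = (x - 3)*(x + 3)*(x - 5)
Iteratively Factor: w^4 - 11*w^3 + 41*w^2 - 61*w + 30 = (w - 5)*(w^3 - 6*w^2 + 11*w - 6) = (w - 5)*(w - 1)*(w^2 - 5*w + 6) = (w - 5)*(w - 2)*(w - 1)*(w - 3)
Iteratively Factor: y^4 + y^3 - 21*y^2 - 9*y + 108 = (y + 4)*(y^3 - 3*y^2 - 9*y + 27) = (y + 3)*(y + 4)*(y^2 - 6*y + 9) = (y - 3)*(y + 3)*(y + 4)*(y - 3)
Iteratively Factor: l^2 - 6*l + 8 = (l - 2)*(l - 4)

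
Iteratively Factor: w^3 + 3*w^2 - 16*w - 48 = (w + 3)*(w^2 - 16) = (w + 3)*(w + 4)*(w - 4)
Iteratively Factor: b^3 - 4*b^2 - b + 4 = (b - 1)*(b^2 - 3*b - 4) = (b - 4)*(b - 1)*(b + 1)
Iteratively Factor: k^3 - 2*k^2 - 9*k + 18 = (k - 3)*(k^2 + k - 6) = (k - 3)*(k - 2)*(k + 3)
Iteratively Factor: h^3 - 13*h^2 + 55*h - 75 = (h - 3)*(h^2 - 10*h + 25) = (h - 5)*(h - 3)*(h - 5)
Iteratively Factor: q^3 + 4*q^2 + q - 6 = (q - 1)*(q^2 + 5*q + 6) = (q - 1)*(q + 2)*(q + 3)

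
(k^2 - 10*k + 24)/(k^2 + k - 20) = (k - 6)/(k + 5)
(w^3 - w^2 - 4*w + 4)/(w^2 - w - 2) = (w^2 + w - 2)/(w + 1)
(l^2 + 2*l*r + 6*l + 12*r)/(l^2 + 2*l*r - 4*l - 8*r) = (l + 6)/(l - 4)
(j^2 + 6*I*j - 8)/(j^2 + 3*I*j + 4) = (j + 2*I)/(j - I)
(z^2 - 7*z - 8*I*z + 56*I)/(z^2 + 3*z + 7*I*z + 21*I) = (z^2 - z*(7 + 8*I) + 56*I)/(z^2 + z*(3 + 7*I) + 21*I)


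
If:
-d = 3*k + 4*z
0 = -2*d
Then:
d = 0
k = -4*z/3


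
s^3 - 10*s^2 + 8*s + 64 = (s - 8)*(s - 4)*(s + 2)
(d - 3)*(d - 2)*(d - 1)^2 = d^4 - 7*d^3 + 17*d^2 - 17*d + 6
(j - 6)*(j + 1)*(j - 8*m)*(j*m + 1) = j^4*m - 8*j^3*m^2 - 5*j^3*m + j^3 + 40*j^2*m^2 - 14*j^2*m - 5*j^2 + 48*j*m^2 + 40*j*m - 6*j + 48*m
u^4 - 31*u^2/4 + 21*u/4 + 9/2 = (u - 2)*(u - 3/2)*(u + 1/2)*(u + 3)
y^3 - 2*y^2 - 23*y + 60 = (y - 4)*(y - 3)*(y + 5)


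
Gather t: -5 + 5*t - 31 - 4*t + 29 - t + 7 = 0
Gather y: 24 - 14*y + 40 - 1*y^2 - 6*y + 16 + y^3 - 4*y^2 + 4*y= y^3 - 5*y^2 - 16*y + 80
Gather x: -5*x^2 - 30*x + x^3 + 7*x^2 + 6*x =x^3 + 2*x^2 - 24*x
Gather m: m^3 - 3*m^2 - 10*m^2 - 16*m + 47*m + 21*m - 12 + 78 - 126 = m^3 - 13*m^2 + 52*m - 60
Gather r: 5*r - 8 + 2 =5*r - 6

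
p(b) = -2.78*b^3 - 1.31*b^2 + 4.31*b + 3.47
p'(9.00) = -694.81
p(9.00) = -2090.47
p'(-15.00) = -1832.89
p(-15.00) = 9026.57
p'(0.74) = -2.20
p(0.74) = 4.82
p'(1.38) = -15.19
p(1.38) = -0.38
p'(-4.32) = -140.02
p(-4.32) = 184.53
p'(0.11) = 3.92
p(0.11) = 3.92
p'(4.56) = -181.06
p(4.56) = -267.71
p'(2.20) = -41.82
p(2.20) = -22.99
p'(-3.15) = -70.19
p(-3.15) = 63.79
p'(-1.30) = -6.38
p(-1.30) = 1.76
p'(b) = -8.34*b^2 - 2.62*b + 4.31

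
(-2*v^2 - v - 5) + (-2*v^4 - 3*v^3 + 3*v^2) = -2*v^4 - 3*v^3 + v^2 - v - 5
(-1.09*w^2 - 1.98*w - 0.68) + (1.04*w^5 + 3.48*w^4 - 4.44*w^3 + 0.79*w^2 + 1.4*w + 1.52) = 1.04*w^5 + 3.48*w^4 - 4.44*w^3 - 0.3*w^2 - 0.58*w + 0.84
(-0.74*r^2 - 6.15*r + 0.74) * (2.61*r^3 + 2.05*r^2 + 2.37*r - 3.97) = -1.9314*r^5 - 17.5685*r^4 - 12.4299*r^3 - 10.1207*r^2 + 26.1693*r - 2.9378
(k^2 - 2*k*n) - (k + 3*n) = k^2 - 2*k*n - k - 3*n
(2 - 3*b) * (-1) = 3*b - 2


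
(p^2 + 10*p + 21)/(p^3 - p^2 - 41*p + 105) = (p + 3)/(p^2 - 8*p + 15)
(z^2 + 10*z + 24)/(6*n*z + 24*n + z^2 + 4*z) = (z + 6)/(6*n + z)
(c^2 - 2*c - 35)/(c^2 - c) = (c^2 - 2*c - 35)/(c*(c - 1))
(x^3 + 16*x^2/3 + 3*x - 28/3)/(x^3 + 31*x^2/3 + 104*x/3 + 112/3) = (x - 1)/(x + 4)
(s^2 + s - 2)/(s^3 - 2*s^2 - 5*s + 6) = 1/(s - 3)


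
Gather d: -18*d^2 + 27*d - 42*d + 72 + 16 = -18*d^2 - 15*d + 88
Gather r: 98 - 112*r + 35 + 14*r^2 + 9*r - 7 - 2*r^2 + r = 12*r^2 - 102*r + 126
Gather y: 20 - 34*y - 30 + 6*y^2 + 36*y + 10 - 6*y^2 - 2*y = 0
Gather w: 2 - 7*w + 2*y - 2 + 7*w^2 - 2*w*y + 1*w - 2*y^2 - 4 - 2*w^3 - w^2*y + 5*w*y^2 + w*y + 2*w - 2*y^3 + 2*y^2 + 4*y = -2*w^3 + w^2*(7 - y) + w*(5*y^2 - y - 4) - 2*y^3 + 6*y - 4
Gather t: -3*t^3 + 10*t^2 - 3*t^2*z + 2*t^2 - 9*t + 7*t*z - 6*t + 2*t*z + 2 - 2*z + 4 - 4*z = -3*t^3 + t^2*(12 - 3*z) + t*(9*z - 15) - 6*z + 6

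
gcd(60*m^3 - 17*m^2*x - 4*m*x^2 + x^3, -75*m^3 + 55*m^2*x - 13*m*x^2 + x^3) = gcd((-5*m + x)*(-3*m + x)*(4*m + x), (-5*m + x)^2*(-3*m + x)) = 15*m^2 - 8*m*x + x^2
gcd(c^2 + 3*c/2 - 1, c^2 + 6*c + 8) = c + 2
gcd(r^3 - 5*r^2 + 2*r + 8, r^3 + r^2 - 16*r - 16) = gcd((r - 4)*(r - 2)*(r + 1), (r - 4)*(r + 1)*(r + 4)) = r^2 - 3*r - 4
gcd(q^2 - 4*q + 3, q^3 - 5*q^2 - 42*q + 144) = q - 3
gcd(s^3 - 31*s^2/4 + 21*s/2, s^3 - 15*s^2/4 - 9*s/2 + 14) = s - 7/4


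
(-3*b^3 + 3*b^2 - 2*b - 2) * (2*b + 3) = -6*b^4 - 3*b^3 + 5*b^2 - 10*b - 6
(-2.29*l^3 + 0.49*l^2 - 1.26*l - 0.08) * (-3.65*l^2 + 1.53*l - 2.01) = 8.3585*l^5 - 5.2922*l^4 + 9.9516*l^3 - 2.6207*l^2 + 2.4102*l + 0.1608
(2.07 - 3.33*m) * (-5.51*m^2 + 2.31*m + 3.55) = 18.3483*m^3 - 19.098*m^2 - 7.0398*m + 7.3485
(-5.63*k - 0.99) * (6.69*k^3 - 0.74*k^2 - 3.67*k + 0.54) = -37.6647*k^4 - 2.4569*k^3 + 21.3947*k^2 + 0.5931*k - 0.5346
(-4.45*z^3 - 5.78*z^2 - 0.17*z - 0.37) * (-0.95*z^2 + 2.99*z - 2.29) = 4.2275*z^5 - 7.8145*z^4 - 6.9302*z^3 + 13.0794*z^2 - 0.717*z + 0.8473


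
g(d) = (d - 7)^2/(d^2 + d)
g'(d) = (-2*d - 1)*(d - 7)^2/(d^2 + d)^2 + (2*d - 14)/(d^2 + d)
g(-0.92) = -852.26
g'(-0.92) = 9942.11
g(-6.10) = 5.52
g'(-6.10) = 1.14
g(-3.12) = 15.48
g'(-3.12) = 9.21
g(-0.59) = -238.15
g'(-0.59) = 239.96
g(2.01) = 4.12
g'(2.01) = -5.06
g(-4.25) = 9.16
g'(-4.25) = 3.35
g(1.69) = 6.20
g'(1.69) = -8.31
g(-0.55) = -230.31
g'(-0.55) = 154.07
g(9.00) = 0.04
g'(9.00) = 0.04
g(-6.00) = 5.63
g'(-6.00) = 1.20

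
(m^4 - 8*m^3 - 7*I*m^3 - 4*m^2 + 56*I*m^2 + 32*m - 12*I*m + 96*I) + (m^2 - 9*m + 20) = m^4 - 8*m^3 - 7*I*m^3 - 3*m^2 + 56*I*m^2 + 23*m - 12*I*m + 20 + 96*I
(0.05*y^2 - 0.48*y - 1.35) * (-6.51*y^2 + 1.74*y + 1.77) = -0.3255*y^4 + 3.2118*y^3 + 8.0418*y^2 - 3.1986*y - 2.3895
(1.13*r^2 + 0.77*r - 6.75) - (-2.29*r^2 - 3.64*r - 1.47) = 3.42*r^2 + 4.41*r - 5.28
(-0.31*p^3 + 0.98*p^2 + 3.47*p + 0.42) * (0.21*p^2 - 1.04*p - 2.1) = -0.0651*p^5 + 0.5282*p^4 + 0.3605*p^3 - 5.5786*p^2 - 7.7238*p - 0.882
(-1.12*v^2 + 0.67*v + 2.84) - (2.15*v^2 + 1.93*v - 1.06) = -3.27*v^2 - 1.26*v + 3.9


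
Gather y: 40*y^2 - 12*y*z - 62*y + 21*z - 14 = 40*y^2 + y*(-12*z - 62) + 21*z - 14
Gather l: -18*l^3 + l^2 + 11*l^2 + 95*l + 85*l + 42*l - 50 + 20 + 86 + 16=-18*l^3 + 12*l^2 + 222*l + 72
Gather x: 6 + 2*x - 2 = 2*x + 4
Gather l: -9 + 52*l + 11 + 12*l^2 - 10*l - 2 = 12*l^2 + 42*l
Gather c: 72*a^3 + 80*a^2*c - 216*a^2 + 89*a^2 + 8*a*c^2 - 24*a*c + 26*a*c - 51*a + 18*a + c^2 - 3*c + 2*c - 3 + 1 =72*a^3 - 127*a^2 - 33*a + c^2*(8*a + 1) + c*(80*a^2 + 2*a - 1) - 2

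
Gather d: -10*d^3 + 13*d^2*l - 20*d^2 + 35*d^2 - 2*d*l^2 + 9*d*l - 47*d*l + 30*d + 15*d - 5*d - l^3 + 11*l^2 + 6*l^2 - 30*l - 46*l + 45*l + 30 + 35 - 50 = -10*d^3 + d^2*(13*l + 15) + d*(-2*l^2 - 38*l + 40) - l^3 + 17*l^2 - 31*l + 15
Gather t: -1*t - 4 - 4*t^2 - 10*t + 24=-4*t^2 - 11*t + 20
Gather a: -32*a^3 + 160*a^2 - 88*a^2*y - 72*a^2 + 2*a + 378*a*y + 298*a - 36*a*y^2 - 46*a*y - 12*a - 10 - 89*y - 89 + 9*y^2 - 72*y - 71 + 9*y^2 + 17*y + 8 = -32*a^3 + a^2*(88 - 88*y) + a*(-36*y^2 + 332*y + 288) + 18*y^2 - 144*y - 162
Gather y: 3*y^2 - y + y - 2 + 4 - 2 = 3*y^2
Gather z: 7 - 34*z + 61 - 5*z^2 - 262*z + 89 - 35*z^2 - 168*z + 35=-40*z^2 - 464*z + 192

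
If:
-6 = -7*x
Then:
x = 6/7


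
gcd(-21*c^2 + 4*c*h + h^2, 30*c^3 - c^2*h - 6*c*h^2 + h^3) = 3*c - h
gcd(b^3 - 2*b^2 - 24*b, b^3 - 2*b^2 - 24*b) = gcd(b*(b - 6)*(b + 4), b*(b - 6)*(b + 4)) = b^3 - 2*b^2 - 24*b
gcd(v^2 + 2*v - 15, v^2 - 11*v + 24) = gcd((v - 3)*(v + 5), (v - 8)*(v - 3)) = v - 3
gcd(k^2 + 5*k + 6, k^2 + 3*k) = k + 3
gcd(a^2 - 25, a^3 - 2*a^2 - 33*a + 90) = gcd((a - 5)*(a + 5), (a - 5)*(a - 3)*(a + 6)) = a - 5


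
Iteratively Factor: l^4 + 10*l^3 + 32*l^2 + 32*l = (l + 4)*(l^3 + 6*l^2 + 8*l) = l*(l + 4)*(l^2 + 6*l + 8) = l*(l + 2)*(l + 4)*(l + 4)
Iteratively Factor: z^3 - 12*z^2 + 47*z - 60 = (z - 4)*(z^2 - 8*z + 15) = (z - 5)*(z - 4)*(z - 3)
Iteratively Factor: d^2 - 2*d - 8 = (d - 4)*(d + 2)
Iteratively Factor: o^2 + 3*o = (o + 3)*(o)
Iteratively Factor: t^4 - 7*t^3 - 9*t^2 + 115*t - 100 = (t - 5)*(t^3 - 2*t^2 - 19*t + 20) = (t - 5)*(t + 4)*(t^2 - 6*t + 5) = (t - 5)*(t - 1)*(t + 4)*(t - 5)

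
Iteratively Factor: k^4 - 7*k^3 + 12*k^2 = (k)*(k^3 - 7*k^2 + 12*k) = k^2*(k^2 - 7*k + 12) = k^2*(k - 3)*(k - 4)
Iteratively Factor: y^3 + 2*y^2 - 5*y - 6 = (y + 3)*(y^2 - y - 2) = (y + 1)*(y + 3)*(y - 2)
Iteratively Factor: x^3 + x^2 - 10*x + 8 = (x - 1)*(x^2 + 2*x - 8) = (x - 1)*(x + 4)*(x - 2)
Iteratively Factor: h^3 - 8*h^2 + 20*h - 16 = (h - 4)*(h^2 - 4*h + 4) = (h - 4)*(h - 2)*(h - 2)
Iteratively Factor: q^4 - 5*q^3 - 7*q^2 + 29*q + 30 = (q + 2)*(q^3 - 7*q^2 + 7*q + 15) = (q - 5)*(q + 2)*(q^2 - 2*q - 3) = (q - 5)*(q - 3)*(q + 2)*(q + 1)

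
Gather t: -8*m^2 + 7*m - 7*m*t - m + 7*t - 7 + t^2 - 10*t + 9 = -8*m^2 + 6*m + t^2 + t*(-7*m - 3) + 2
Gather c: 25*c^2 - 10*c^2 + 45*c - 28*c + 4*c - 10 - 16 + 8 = 15*c^2 + 21*c - 18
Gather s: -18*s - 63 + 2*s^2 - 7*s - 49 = 2*s^2 - 25*s - 112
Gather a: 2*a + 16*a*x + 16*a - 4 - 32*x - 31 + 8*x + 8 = a*(16*x + 18) - 24*x - 27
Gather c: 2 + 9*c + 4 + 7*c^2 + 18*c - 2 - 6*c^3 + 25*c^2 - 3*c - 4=-6*c^3 + 32*c^2 + 24*c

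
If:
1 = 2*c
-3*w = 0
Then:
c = 1/2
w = 0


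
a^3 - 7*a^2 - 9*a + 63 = (a - 7)*(a - 3)*(a + 3)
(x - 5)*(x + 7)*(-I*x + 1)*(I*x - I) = x^4 + x^3 + I*x^3 - 37*x^2 + I*x^2 + 35*x - 37*I*x + 35*I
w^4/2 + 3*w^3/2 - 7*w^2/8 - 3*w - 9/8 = (w/2 + 1/2)*(w - 3/2)*(w + 1/2)*(w + 3)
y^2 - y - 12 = (y - 4)*(y + 3)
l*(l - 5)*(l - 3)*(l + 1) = l^4 - 7*l^3 + 7*l^2 + 15*l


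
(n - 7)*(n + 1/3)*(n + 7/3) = n^3 - 13*n^2/3 - 161*n/9 - 49/9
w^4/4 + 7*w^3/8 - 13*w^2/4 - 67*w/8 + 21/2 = (w/4 + 1)*(w - 3)*(w - 1)*(w + 7/2)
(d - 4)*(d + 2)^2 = d^3 - 12*d - 16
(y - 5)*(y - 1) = y^2 - 6*y + 5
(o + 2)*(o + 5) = o^2 + 7*o + 10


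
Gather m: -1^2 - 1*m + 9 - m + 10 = 18 - 2*m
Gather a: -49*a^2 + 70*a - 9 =-49*a^2 + 70*a - 9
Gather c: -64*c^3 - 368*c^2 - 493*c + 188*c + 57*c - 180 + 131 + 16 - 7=-64*c^3 - 368*c^2 - 248*c - 40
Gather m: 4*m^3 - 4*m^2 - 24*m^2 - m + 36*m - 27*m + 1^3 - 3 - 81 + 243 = 4*m^3 - 28*m^2 + 8*m + 160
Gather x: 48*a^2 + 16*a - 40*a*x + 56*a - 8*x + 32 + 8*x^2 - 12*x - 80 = 48*a^2 + 72*a + 8*x^2 + x*(-40*a - 20) - 48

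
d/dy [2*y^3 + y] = 6*y^2 + 1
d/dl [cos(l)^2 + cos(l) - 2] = -sin(l) - sin(2*l)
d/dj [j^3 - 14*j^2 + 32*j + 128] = 3*j^2 - 28*j + 32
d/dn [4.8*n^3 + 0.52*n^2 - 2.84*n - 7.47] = 14.4*n^2 + 1.04*n - 2.84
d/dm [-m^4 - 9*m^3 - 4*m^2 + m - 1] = -4*m^3 - 27*m^2 - 8*m + 1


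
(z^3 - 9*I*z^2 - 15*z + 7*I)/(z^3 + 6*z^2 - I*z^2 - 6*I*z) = (z^2 - 8*I*z - 7)/(z*(z + 6))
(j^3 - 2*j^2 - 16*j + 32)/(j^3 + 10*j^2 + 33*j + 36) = (j^2 - 6*j + 8)/(j^2 + 6*j + 9)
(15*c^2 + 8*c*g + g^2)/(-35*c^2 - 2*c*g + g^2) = (-3*c - g)/(7*c - g)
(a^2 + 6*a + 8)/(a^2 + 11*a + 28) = (a + 2)/(a + 7)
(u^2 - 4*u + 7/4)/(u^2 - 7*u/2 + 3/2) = (u - 7/2)/(u - 3)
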